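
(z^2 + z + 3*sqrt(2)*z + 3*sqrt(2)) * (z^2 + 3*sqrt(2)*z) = z^4 + z^3 + 6*sqrt(2)*z^3 + 6*sqrt(2)*z^2 + 18*z^2 + 18*z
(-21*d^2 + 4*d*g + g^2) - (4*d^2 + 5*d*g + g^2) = -25*d^2 - d*g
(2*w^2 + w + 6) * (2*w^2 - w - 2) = 4*w^4 + 7*w^2 - 8*w - 12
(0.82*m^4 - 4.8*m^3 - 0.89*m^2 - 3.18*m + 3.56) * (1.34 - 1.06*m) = -0.8692*m^5 + 6.1868*m^4 - 5.4886*m^3 + 2.1782*m^2 - 8.0348*m + 4.7704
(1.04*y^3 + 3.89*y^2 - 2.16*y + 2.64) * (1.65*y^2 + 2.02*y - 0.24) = 1.716*y^5 + 8.5193*y^4 + 4.0442*y^3 - 0.9408*y^2 + 5.8512*y - 0.6336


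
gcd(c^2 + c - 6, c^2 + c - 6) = c^2 + c - 6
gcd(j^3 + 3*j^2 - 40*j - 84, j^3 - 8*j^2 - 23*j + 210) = j - 6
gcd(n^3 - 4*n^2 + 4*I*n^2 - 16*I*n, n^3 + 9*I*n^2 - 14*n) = n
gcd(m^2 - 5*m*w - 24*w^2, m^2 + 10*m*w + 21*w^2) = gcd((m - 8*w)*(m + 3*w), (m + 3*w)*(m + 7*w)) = m + 3*w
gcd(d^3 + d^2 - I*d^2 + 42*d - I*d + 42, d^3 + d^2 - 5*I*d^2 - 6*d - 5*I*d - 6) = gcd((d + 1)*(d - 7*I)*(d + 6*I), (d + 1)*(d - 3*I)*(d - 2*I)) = d + 1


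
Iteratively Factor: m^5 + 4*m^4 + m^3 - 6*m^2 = (m - 1)*(m^4 + 5*m^3 + 6*m^2) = m*(m - 1)*(m^3 + 5*m^2 + 6*m) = m^2*(m - 1)*(m^2 + 5*m + 6) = m^2*(m - 1)*(m + 2)*(m + 3)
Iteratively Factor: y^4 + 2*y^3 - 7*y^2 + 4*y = (y - 1)*(y^3 + 3*y^2 - 4*y) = y*(y - 1)*(y^2 + 3*y - 4) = y*(y - 1)^2*(y + 4)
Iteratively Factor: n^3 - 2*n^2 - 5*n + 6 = (n - 3)*(n^2 + n - 2) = (n - 3)*(n - 1)*(n + 2)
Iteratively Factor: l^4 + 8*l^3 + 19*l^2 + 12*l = (l + 3)*(l^3 + 5*l^2 + 4*l) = (l + 3)*(l + 4)*(l^2 + l) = (l + 1)*(l + 3)*(l + 4)*(l)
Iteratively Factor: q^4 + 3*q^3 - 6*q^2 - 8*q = (q)*(q^3 + 3*q^2 - 6*q - 8) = q*(q + 1)*(q^2 + 2*q - 8) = q*(q + 1)*(q + 4)*(q - 2)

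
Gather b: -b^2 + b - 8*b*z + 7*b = -b^2 + b*(8 - 8*z)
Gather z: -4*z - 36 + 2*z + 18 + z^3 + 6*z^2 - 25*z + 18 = z^3 + 6*z^2 - 27*z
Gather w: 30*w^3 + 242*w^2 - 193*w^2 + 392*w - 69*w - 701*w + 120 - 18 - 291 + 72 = 30*w^3 + 49*w^2 - 378*w - 117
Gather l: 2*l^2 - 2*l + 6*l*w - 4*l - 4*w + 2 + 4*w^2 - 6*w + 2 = 2*l^2 + l*(6*w - 6) + 4*w^2 - 10*w + 4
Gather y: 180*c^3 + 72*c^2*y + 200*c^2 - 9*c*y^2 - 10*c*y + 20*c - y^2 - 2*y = 180*c^3 + 200*c^2 + 20*c + y^2*(-9*c - 1) + y*(72*c^2 - 10*c - 2)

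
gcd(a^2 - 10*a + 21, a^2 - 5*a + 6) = a - 3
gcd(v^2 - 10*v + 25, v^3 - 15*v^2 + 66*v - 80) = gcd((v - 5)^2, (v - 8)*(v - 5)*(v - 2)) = v - 5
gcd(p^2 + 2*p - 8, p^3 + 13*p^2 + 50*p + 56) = p + 4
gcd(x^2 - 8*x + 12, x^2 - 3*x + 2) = x - 2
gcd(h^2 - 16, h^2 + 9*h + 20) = h + 4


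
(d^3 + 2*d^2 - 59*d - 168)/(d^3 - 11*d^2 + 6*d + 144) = (d + 7)/(d - 6)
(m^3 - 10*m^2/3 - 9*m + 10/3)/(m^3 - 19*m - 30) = (m - 1/3)/(m + 3)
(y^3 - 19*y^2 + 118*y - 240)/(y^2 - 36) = (y^2 - 13*y + 40)/(y + 6)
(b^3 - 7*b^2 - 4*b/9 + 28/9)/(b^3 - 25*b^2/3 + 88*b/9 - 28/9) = (3*b + 2)/(3*b - 2)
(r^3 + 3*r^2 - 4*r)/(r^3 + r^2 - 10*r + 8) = r/(r - 2)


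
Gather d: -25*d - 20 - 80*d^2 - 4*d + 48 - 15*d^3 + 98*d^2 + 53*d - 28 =-15*d^3 + 18*d^2 + 24*d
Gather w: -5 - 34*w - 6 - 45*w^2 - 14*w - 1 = -45*w^2 - 48*w - 12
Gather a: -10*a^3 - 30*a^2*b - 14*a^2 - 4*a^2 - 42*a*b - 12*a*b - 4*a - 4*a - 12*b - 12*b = -10*a^3 + a^2*(-30*b - 18) + a*(-54*b - 8) - 24*b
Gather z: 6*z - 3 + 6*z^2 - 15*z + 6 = 6*z^2 - 9*z + 3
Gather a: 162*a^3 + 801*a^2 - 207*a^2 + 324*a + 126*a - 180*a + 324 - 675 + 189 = 162*a^3 + 594*a^2 + 270*a - 162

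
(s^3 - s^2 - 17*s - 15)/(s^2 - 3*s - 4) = (s^2 - 2*s - 15)/(s - 4)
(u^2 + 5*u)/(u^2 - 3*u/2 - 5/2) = 2*u*(u + 5)/(2*u^2 - 3*u - 5)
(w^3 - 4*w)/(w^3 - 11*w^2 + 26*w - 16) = w*(w + 2)/(w^2 - 9*w + 8)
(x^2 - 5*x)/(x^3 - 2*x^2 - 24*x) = (5 - x)/(-x^2 + 2*x + 24)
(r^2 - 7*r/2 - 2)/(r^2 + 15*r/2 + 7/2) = (r - 4)/(r + 7)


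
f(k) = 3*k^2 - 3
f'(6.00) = 36.00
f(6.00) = 105.00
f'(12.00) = 72.00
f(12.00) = 429.00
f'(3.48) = 20.88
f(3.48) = 33.33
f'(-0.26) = -1.56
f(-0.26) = -2.80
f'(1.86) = 11.16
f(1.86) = 7.38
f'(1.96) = 11.76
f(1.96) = 8.52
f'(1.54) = 9.24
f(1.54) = 4.11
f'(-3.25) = -19.50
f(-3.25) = 28.69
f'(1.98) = 11.88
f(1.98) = 8.76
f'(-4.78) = -28.68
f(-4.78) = 65.55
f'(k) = 6*k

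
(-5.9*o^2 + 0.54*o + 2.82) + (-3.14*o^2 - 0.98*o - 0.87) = -9.04*o^2 - 0.44*o + 1.95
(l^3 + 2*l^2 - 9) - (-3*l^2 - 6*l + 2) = l^3 + 5*l^2 + 6*l - 11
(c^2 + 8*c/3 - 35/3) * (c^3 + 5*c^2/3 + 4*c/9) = c^5 + 13*c^4/3 - 61*c^3/9 - 493*c^2/27 - 140*c/27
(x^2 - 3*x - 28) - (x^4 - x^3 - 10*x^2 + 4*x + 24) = -x^4 + x^3 + 11*x^2 - 7*x - 52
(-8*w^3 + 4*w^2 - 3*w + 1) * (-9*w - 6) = 72*w^4 + 12*w^3 + 3*w^2 + 9*w - 6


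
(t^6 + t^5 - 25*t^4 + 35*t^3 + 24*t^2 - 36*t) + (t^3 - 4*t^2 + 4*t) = t^6 + t^5 - 25*t^4 + 36*t^3 + 20*t^2 - 32*t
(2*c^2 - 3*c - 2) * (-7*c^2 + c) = -14*c^4 + 23*c^3 + 11*c^2 - 2*c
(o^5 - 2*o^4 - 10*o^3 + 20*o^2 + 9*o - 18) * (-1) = -o^5 + 2*o^4 + 10*o^3 - 20*o^2 - 9*o + 18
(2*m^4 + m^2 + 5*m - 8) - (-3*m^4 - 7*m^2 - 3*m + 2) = 5*m^4 + 8*m^2 + 8*m - 10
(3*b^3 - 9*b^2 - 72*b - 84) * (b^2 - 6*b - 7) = 3*b^5 - 27*b^4 - 39*b^3 + 411*b^2 + 1008*b + 588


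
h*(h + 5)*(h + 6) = h^3 + 11*h^2 + 30*h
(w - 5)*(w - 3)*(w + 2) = w^3 - 6*w^2 - w + 30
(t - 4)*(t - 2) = t^2 - 6*t + 8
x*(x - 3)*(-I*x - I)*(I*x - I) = x^4 - 3*x^3 - x^2 + 3*x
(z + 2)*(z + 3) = z^2 + 5*z + 6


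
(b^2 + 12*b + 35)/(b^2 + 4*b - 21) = (b + 5)/(b - 3)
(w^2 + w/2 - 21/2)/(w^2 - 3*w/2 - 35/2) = (w - 3)/(w - 5)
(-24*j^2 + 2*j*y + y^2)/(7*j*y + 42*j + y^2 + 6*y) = (-24*j^2 + 2*j*y + y^2)/(7*j*y + 42*j + y^2 + 6*y)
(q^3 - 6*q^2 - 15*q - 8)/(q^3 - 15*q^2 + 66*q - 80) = (q^2 + 2*q + 1)/(q^2 - 7*q + 10)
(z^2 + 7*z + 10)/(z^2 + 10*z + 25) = (z + 2)/(z + 5)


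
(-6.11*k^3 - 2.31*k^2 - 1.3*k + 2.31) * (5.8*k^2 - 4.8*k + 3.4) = -35.438*k^5 + 15.93*k^4 - 17.226*k^3 + 11.784*k^2 - 15.508*k + 7.854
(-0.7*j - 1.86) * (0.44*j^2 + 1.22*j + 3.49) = -0.308*j^3 - 1.6724*j^2 - 4.7122*j - 6.4914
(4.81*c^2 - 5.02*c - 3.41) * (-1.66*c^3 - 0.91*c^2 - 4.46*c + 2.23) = -7.9846*c^5 + 3.9561*c^4 - 11.2238*c^3 + 36.2186*c^2 + 4.014*c - 7.6043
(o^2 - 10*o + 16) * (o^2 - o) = o^4 - 11*o^3 + 26*o^2 - 16*o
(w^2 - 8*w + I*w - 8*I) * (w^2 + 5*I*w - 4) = w^4 - 8*w^3 + 6*I*w^3 - 9*w^2 - 48*I*w^2 + 72*w - 4*I*w + 32*I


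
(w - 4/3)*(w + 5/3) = w^2 + w/3 - 20/9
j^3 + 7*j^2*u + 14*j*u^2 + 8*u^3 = (j + u)*(j + 2*u)*(j + 4*u)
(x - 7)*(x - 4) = x^2 - 11*x + 28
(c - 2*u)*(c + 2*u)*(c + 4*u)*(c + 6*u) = c^4 + 10*c^3*u + 20*c^2*u^2 - 40*c*u^3 - 96*u^4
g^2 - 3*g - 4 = (g - 4)*(g + 1)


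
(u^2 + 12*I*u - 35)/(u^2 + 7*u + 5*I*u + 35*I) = (u + 7*I)/(u + 7)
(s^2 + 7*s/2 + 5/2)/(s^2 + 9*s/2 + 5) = (s + 1)/(s + 2)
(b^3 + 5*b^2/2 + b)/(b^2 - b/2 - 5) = b*(2*b + 1)/(2*b - 5)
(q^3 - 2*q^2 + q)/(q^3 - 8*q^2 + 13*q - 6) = q/(q - 6)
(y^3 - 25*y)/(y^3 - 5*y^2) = (y + 5)/y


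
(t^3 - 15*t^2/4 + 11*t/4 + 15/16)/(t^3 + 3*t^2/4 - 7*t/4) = (16*t^3 - 60*t^2 + 44*t + 15)/(4*t*(4*t^2 + 3*t - 7))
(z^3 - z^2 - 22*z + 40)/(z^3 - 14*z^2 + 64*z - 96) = (z^2 + 3*z - 10)/(z^2 - 10*z + 24)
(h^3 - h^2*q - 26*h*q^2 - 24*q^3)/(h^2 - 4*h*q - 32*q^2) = (-h^2 + 5*h*q + 6*q^2)/(-h + 8*q)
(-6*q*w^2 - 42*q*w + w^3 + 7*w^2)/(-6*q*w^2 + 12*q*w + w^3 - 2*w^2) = (w + 7)/(w - 2)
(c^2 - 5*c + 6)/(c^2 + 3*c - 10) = (c - 3)/(c + 5)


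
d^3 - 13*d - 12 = (d - 4)*(d + 1)*(d + 3)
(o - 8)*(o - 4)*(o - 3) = o^3 - 15*o^2 + 68*o - 96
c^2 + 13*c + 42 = (c + 6)*(c + 7)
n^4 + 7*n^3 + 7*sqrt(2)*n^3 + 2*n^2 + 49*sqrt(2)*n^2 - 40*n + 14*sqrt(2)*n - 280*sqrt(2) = (n - 2)*(n + 4)*(n + 5)*(n + 7*sqrt(2))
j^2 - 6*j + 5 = (j - 5)*(j - 1)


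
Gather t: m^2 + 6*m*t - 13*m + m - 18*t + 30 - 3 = m^2 - 12*m + t*(6*m - 18) + 27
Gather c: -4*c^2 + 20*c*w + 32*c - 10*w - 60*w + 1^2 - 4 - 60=-4*c^2 + c*(20*w + 32) - 70*w - 63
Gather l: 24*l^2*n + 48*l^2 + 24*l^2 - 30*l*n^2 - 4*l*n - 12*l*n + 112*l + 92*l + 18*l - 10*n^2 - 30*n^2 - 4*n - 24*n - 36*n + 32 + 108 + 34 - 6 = l^2*(24*n + 72) + l*(-30*n^2 - 16*n + 222) - 40*n^2 - 64*n + 168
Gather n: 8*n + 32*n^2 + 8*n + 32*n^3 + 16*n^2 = 32*n^3 + 48*n^2 + 16*n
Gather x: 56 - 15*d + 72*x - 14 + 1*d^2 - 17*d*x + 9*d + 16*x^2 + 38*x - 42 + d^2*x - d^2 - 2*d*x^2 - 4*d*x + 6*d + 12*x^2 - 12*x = x^2*(28 - 2*d) + x*(d^2 - 21*d + 98)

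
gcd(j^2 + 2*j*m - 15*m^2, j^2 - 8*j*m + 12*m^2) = 1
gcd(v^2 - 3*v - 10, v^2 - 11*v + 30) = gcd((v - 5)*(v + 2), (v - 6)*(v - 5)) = v - 5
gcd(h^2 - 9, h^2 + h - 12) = h - 3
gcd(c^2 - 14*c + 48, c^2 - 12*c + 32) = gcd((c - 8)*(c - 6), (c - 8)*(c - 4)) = c - 8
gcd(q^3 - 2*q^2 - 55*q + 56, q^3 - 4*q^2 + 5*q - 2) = q - 1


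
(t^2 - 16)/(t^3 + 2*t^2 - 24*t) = (t + 4)/(t*(t + 6))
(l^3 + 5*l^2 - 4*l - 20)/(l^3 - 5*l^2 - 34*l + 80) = (l + 2)/(l - 8)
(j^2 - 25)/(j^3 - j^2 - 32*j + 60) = (j + 5)/(j^2 + 4*j - 12)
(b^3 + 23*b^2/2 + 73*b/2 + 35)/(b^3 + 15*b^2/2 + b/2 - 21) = (2*b + 5)/(2*b - 3)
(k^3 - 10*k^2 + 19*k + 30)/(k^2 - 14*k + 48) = (k^2 - 4*k - 5)/(k - 8)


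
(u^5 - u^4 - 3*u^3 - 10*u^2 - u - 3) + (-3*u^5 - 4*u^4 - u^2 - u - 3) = -2*u^5 - 5*u^4 - 3*u^3 - 11*u^2 - 2*u - 6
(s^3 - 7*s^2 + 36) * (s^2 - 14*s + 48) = s^5 - 21*s^4 + 146*s^3 - 300*s^2 - 504*s + 1728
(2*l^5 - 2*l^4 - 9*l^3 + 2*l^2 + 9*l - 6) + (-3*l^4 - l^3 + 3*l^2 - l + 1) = 2*l^5 - 5*l^4 - 10*l^3 + 5*l^2 + 8*l - 5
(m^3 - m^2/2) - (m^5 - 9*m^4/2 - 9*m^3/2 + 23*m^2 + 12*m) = -m^5 + 9*m^4/2 + 11*m^3/2 - 47*m^2/2 - 12*m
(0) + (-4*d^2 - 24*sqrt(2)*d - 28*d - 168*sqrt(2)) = -4*d^2 - 24*sqrt(2)*d - 28*d - 168*sqrt(2)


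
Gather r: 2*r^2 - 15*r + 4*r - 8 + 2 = 2*r^2 - 11*r - 6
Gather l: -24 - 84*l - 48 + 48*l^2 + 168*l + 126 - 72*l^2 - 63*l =-24*l^2 + 21*l + 54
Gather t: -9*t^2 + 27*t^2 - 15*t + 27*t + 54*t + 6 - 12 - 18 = 18*t^2 + 66*t - 24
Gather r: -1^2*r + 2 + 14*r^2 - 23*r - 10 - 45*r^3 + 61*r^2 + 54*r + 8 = -45*r^3 + 75*r^2 + 30*r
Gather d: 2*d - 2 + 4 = 2*d + 2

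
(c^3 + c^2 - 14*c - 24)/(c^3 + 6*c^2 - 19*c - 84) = (c + 2)/(c + 7)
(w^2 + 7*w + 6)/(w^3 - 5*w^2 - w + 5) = (w + 6)/(w^2 - 6*w + 5)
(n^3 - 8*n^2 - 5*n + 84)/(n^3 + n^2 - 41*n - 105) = (n - 4)/(n + 5)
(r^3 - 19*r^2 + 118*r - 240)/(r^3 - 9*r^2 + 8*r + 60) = (r - 8)/(r + 2)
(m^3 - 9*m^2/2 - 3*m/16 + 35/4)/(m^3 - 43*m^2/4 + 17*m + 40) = (m - 7/4)/(m - 8)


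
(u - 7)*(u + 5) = u^2 - 2*u - 35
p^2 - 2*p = p*(p - 2)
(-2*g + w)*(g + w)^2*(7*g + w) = -14*g^4 - 23*g^3*w - 3*g^2*w^2 + 7*g*w^3 + w^4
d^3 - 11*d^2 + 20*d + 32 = (d - 8)*(d - 4)*(d + 1)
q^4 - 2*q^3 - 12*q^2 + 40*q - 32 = (q - 2)^3*(q + 4)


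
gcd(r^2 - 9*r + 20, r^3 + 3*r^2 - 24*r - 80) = r - 5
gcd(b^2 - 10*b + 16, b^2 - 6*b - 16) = b - 8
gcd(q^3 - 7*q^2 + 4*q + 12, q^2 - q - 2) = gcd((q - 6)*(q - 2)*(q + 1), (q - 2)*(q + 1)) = q^2 - q - 2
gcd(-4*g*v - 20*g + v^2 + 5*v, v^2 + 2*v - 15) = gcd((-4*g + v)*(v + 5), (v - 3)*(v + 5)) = v + 5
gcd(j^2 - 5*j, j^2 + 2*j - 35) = j - 5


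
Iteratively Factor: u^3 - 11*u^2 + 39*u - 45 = (u - 3)*(u^2 - 8*u + 15) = (u - 5)*(u - 3)*(u - 3)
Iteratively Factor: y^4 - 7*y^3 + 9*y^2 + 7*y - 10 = (y - 2)*(y^3 - 5*y^2 - y + 5) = (y - 5)*(y - 2)*(y^2 - 1) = (y - 5)*(y - 2)*(y + 1)*(y - 1)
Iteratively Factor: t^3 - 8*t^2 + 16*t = (t - 4)*(t^2 - 4*t) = t*(t - 4)*(t - 4)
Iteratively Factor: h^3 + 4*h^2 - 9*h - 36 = (h + 3)*(h^2 + h - 12) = (h - 3)*(h + 3)*(h + 4)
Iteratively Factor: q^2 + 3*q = (q)*(q + 3)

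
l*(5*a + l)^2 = 25*a^2*l + 10*a*l^2 + l^3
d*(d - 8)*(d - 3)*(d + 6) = d^4 - 5*d^3 - 42*d^2 + 144*d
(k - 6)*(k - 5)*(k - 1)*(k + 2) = k^4 - 10*k^3 + 17*k^2 + 52*k - 60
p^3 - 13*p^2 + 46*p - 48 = (p - 8)*(p - 3)*(p - 2)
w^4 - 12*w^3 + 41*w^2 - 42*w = w*(w - 7)*(w - 3)*(w - 2)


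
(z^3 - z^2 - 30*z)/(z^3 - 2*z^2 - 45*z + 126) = z*(z + 5)/(z^2 + 4*z - 21)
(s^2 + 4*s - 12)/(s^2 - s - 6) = (-s^2 - 4*s + 12)/(-s^2 + s + 6)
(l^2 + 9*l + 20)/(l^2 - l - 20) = (l + 5)/(l - 5)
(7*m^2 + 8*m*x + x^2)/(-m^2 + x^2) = (7*m + x)/(-m + x)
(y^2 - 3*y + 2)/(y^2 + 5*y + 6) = (y^2 - 3*y + 2)/(y^2 + 5*y + 6)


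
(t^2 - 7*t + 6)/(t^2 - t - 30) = (t - 1)/(t + 5)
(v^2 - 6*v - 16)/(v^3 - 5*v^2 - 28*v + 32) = (v + 2)/(v^2 + 3*v - 4)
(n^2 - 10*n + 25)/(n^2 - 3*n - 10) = (n - 5)/(n + 2)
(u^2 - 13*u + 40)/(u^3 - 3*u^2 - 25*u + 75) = (u - 8)/(u^2 + 2*u - 15)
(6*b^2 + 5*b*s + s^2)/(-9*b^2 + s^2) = (2*b + s)/(-3*b + s)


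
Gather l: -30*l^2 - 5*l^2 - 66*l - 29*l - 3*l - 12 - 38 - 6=-35*l^2 - 98*l - 56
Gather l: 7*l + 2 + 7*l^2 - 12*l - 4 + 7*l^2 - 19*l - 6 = 14*l^2 - 24*l - 8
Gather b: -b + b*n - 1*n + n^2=b*(n - 1) + n^2 - n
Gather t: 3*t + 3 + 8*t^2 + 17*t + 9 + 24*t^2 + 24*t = 32*t^2 + 44*t + 12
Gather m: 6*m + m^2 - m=m^2 + 5*m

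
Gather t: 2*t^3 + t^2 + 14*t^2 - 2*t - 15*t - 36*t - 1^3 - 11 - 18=2*t^3 + 15*t^2 - 53*t - 30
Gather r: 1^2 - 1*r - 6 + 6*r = 5*r - 5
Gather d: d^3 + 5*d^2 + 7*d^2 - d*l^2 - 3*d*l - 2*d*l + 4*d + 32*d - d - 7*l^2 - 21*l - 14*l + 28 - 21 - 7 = d^3 + 12*d^2 + d*(-l^2 - 5*l + 35) - 7*l^2 - 35*l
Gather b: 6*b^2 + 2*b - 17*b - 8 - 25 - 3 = 6*b^2 - 15*b - 36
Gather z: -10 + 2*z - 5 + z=3*z - 15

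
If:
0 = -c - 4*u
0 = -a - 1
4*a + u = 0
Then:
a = -1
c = -16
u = 4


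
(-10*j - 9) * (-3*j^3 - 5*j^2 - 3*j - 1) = 30*j^4 + 77*j^3 + 75*j^2 + 37*j + 9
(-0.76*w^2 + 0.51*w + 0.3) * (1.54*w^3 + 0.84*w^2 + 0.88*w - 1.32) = -1.1704*w^5 + 0.147*w^4 + 0.2216*w^3 + 1.704*w^2 - 0.4092*w - 0.396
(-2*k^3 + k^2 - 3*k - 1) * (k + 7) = -2*k^4 - 13*k^3 + 4*k^2 - 22*k - 7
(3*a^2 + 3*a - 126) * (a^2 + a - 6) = 3*a^4 + 6*a^3 - 141*a^2 - 144*a + 756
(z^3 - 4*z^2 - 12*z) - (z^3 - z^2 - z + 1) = -3*z^2 - 11*z - 1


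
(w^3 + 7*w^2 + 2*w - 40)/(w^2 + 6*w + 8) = (w^2 + 3*w - 10)/(w + 2)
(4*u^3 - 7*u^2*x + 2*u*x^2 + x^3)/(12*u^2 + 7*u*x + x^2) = (u^2 - 2*u*x + x^2)/(3*u + x)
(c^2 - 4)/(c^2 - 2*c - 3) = (4 - c^2)/(-c^2 + 2*c + 3)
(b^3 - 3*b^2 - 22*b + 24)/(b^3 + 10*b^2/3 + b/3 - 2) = 3*(b^3 - 3*b^2 - 22*b + 24)/(3*b^3 + 10*b^2 + b - 6)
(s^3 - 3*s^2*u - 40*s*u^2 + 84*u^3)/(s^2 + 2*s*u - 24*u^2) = (s^2 - 9*s*u + 14*u^2)/(s - 4*u)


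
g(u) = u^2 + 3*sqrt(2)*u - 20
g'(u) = 2*u + 3*sqrt(2)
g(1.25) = -13.13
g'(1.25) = 6.74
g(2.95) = 1.22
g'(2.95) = 10.14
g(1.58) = -10.80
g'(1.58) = 7.40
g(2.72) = -1.06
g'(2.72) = 9.68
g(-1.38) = -23.95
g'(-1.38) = 1.48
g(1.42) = -11.96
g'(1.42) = 7.08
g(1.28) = -12.93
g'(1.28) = 6.80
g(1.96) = -7.84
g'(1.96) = 8.16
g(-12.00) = 73.09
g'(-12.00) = -19.76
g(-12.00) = 73.09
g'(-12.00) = -19.76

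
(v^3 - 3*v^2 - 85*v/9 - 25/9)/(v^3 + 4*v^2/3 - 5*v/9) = (3*v^2 - 14*v - 5)/(v*(3*v - 1))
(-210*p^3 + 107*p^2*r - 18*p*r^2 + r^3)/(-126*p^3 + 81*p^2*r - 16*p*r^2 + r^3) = (5*p - r)/(3*p - r)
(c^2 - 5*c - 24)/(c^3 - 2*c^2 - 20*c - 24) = (-c^2 + 5*c + 24)/(-c^3 + 2*c^2 + 20*c + 24)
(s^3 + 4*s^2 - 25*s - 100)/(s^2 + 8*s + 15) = (s^2 - s - 20)/(s + 3)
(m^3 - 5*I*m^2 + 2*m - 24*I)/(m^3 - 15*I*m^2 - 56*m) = (-m^3 + 5*I*m^2 - 2*m + 24*I)/(m*(-m^2 + 15*I*m + 56))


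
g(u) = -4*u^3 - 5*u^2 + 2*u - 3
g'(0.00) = 2.00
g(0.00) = -3.00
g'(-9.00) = -880.00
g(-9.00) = 2490.00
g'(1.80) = -54.88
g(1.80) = -38.93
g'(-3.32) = -97.07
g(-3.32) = 81.63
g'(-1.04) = -0.58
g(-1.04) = -5.99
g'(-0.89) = 1.39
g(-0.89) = -5.92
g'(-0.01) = 2.10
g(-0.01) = -3.02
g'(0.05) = 1.47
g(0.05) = -2.91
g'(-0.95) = 0.67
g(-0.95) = -5.98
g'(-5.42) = -296.32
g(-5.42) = 476.16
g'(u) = -12*u^2 - 10*u + 2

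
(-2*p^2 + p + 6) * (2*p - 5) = -4*p^3 + 12*p^2 + 7*p - 30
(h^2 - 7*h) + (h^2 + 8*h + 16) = 2*h^2 + h + 16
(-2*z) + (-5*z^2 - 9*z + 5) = -5*z^2 - 11*z + 5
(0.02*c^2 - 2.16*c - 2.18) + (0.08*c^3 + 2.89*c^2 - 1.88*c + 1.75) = 0.08*c^3 + 2.91*c^2 - 4.04*c - 0.43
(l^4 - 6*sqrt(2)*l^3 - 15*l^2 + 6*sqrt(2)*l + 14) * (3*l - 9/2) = 3*l^5 - 18*sqrt(2)*l^4 - 9*l^4/2 - 45*l^3 + 27*sqrt(2)*l^3 + 18*sqrt(2)*l^2 + 135*l^2/2 - 27*sqrt(2)*l + 42*l - 63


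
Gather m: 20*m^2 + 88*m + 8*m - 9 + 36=20*m^2 + 96*m + 27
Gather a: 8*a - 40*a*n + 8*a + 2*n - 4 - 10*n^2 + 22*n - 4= a*(16 - 40*n) - 10*n^2 + 24*n - 8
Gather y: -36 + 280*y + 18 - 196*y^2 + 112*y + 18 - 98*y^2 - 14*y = -294*y^2 + 378*y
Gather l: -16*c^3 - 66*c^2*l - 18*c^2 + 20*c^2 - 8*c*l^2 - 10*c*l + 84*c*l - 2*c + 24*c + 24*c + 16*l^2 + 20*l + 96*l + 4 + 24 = -16*c^3 + 2*c^2 + 46*c + l^2*(16 - 8*c) + l*(-66*c^2 + 74*c + 116) + 28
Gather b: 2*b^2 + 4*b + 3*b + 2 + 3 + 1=2*b^2 + 7*b + 6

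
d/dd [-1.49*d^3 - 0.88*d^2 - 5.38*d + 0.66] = -4.47*d^2 - 1.76*d - 5.38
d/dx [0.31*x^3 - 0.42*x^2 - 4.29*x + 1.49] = 0.93*x^2 - 0.84*x - 4.29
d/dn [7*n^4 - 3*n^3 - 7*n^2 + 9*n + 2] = 28*n^3 - 9*n^2 - 14*n + 9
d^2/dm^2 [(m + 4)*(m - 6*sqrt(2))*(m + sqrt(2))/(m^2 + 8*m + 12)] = 8*(2*m^3 + 5*sqrt(2)*m^3 + 45*sqrt(2)*m^2 - 72*m + 180*sqrt(2)*m - 192 + 300*sqrt(2))/(m^6 + 24*m^5 + 228*m^4 + 1088*m^3 + 2736*m^2 + 3456*m + 1728)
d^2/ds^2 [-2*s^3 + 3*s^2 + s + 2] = 6 - 12*s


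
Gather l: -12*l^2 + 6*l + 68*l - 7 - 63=-12*l^2 + 74*l - 70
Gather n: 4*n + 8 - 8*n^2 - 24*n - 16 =-8*n^2 - 20*n - 8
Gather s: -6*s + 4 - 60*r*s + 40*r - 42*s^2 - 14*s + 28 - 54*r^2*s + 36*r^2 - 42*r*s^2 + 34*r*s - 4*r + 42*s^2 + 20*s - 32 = 36*r^2 - 42*r*s^2 + 36*r + s*(-54*r^2 - 26*r)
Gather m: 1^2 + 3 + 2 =6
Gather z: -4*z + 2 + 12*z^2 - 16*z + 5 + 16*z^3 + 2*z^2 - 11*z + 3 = 16*z^3 + 14*z^2 - 31*z + 10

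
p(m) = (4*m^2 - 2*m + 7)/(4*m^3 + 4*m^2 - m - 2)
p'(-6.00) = -0.05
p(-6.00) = -0.23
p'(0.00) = 2.75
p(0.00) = -3.50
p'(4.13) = -0.04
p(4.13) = 0.19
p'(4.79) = -0.03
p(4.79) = 0.17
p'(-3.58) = -0.24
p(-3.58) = -0.50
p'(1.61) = -0.64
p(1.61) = 0.60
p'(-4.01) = -0.17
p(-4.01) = -0.41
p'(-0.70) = 25.39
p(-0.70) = -14.55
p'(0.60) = -680.44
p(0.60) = -24.46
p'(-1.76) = -3.76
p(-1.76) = -2.37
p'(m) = (8*m - 2)/(4*m^3 + 4*m^2 - m - 2) + (-12*m^2 - 8*m + 1)*(4*m^2 - 2*m + 7)/(4*m^3 + 4*m^2 - m - 2)^2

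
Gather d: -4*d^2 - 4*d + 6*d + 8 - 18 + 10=-4*d^2 + 2*d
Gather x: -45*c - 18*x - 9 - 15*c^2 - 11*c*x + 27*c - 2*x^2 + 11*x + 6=-15*c^2 - 18*c - 2*x^2 + x*(-11*c - 7) - 3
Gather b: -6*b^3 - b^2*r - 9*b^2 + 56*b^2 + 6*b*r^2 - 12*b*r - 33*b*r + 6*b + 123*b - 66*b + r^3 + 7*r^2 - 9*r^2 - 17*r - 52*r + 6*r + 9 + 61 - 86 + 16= -6*b^3 + b^2*(47 - r) + b*(6*r^2 - 45*r + 63) + r^3 - 2*r^2 - 63*r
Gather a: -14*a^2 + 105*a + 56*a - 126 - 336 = -14*a^2 + 161*a - 462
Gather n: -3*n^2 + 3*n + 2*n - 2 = -3*n^2 + 5*n - 2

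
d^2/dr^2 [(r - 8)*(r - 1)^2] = 6*r - 20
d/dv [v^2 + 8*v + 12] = 2*v + 8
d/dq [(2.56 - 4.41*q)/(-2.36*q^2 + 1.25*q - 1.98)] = (-10.4076*q^2 + 12.0832*q + 5.5318)/(5.5696*q^4 - 5.9*q^3 + 10.9081*q^2 - 4.95*q + 3.9204)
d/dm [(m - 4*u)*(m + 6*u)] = 2*m + 2*u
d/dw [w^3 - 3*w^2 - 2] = 3*w*(w - 2)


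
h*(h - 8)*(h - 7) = h^3 - 15*h^2 + 56*h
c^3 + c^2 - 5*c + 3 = (c - 1)^2*(c + 3)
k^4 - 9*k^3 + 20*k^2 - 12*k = k*(k - 6)*(k - 2)*(k - 1)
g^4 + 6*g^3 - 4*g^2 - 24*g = g*(g - 2)*(g + 2)*(g + 6)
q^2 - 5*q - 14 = (q - 7)*(q + 2)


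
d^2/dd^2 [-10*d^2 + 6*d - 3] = -20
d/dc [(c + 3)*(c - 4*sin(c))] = c - (c + 3)*(4*cos(c) - 1) - 4*sin(c)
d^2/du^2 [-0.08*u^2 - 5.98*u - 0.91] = -0.160000000000000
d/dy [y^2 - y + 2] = 2*y - 1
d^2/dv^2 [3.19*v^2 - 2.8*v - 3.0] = 6.38000000000000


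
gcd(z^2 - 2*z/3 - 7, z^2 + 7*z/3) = z + 7/3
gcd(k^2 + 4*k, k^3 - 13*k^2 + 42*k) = k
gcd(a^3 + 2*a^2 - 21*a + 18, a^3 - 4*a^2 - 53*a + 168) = a - 3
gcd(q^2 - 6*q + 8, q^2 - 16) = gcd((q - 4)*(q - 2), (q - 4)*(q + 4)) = q - 4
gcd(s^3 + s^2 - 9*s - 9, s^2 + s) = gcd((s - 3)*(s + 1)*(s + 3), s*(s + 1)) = s + 1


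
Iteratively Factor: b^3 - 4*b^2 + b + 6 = (b + 1)*(b^2 - 5*b + 6) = (b - 2)*(b + 1)*(b - 3)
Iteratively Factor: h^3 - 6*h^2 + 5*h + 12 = (h + 1)*(h^2 - 7*h + 12) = (h - 3)*(h + 1)*(h - 4)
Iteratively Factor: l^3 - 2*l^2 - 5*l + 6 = (l - 3)*(l^2 + l - 2) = (l - 3)*(l - 1)*(l + 2)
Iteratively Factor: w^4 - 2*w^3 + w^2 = (w)*(w^3 - 2*w^2 + w) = w*(w - 1)*(w^2 - w) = w*(w - 1)^2*(w)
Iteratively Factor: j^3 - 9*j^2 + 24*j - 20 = (j - 2)*(j^2 - 7*j + 10) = (j - 2)^2*(j - 5)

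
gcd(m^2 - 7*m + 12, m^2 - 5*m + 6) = m - 3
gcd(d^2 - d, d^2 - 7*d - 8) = 1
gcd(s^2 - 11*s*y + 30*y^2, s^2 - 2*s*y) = 1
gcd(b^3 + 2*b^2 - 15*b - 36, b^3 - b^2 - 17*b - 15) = b + 3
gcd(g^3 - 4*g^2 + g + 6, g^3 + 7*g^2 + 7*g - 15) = 1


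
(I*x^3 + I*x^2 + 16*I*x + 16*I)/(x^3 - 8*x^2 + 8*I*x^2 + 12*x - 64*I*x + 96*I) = I*(x^3 + x^2 + 16*x + 16)/(x^3 + 8*x^2*(-1 + I) + 4*x*(3 - 16*I) + 96*I)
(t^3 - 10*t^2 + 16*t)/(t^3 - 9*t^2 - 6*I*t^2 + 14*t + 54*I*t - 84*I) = t*(t - 8)/(t^2 - t*(7 + 6*I) + 42*I)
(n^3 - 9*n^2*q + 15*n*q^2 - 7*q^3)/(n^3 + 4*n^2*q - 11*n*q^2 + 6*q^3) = (n - 7*q)/(n + 6*q)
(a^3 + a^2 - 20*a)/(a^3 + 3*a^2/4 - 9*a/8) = 8*(a^2 + a - 20)/(8*a^2 + 6*a - 9)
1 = 1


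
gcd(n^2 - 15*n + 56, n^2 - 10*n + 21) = n - 7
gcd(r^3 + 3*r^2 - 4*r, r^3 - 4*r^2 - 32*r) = r^2 + 4*r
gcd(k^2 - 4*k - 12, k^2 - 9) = 1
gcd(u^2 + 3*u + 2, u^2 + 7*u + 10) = u + 2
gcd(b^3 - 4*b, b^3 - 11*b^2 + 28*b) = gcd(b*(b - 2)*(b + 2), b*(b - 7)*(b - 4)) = b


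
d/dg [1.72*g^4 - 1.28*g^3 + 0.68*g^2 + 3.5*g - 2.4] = 6.88*g^3 - 3.84*g^2 + 1.36*g + 3.5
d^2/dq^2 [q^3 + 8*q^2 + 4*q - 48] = 6*q + 16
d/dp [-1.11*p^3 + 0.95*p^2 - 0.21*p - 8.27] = -3.33*p^2 + 1.9*p - 0.21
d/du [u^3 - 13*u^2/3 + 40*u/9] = 3*u^2 - 26*u/3 + 40/9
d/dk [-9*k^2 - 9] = -18*k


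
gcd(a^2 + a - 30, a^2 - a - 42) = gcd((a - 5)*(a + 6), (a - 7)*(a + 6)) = a + 6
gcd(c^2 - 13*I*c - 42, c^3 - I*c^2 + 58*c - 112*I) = c - 7*I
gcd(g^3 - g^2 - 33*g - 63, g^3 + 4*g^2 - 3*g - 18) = g^2 + 6*g + 9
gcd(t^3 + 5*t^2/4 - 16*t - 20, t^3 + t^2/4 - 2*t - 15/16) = t + 5/4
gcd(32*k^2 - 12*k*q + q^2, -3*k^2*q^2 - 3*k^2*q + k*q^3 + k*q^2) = 1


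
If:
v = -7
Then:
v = -7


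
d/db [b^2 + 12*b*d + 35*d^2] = 2*b + 12*d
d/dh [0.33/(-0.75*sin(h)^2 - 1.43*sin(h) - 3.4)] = (0.495*sin(h) + 0.4719)*cos(h)/(0.75*sin(h)^2 + 1.43*sin(h) + 3.4)^2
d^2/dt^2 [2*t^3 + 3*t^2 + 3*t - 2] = 12*t + 6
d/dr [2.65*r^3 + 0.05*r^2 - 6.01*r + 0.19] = 7.95*r^2 + 0.1*r - 6.01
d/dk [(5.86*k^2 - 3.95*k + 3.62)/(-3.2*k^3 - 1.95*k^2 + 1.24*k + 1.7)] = (18.752*k^4 - 25.28*k^3 + 34.3159*k^2 + 34.042*k - 11.2038)/(10.24*k^6 + 12.48*k^5 - 4.1335*k^4 - 15.716*k^3 - 5.0924*k^2 + 4.216*k + 2.89)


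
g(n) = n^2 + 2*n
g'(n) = 2*n + 2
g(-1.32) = -0.90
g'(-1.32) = -0.64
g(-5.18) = 16.47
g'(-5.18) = -8.36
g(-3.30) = 4.29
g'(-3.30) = -4.60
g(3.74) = 21.47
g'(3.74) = 9.48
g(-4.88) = 14.05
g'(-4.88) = -7.76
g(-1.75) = -0.44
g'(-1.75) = -1.50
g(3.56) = 19.79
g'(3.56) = 9.12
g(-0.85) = -0.98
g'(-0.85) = 0.30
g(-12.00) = 120.00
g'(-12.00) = -22.00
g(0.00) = 0.00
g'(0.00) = 2.00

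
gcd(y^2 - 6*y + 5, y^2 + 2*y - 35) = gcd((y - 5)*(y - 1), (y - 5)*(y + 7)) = y - 5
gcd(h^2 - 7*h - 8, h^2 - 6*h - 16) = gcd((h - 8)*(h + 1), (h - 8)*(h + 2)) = h - 8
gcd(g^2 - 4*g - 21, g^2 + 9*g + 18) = g + 3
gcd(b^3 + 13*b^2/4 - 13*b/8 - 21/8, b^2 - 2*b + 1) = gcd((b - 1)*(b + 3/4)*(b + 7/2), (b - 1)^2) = b - 1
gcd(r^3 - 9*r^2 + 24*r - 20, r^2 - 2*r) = r - 2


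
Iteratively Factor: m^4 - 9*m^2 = (m + 3)*(m^3 - 3*m^2) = (m - 3)*(m + 3)*(m^2) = m*(m - 3)*(m + 3)*(m)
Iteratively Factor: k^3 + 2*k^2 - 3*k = (k + 3)*(k^2 - k) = (k - 1)*(k + 3)*(k)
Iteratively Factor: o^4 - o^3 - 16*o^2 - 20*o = (o + 2)*(o^3 - 3*o^2 - 10*o) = (o + 2)^2*(o^2 - 5*o) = (o - 5)*(o + 2)^2*(o)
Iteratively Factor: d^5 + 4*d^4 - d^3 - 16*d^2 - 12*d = (d + 1)*(d^4 + 3*d^3 - 4*d^2 - 12*d) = d*(d + 1)*(d^3 + 3*d^2 - 4*d - 12) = d*(d + 1)*(d + 2)*(d^2 + d - 6) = d*(d - 2)*(d + 1)*(d + 2)*(d + 3)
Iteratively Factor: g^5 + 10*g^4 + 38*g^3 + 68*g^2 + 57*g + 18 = (g + 3)*(g^4 + 7*g^3 + 17*g^2 + 17*g + 6) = (g + 3)^2*(g^3 + 4*g^2 + 5*g + 2) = (g + 1)*(g + 3)^2*(g^2 + 3*g + 2) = (g + 1)*(g + 2)*(g + 3)^2*(g + 1)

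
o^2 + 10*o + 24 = (o + 4)*(o + 6)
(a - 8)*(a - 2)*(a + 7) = a^3 - 3*a^2 - 54*a + 112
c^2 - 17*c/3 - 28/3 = (c - 7)*(c + 4/3)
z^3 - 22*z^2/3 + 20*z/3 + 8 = (z - 6)*(z - 2)*(z + 2/3)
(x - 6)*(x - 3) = x^2 - 9*x + 18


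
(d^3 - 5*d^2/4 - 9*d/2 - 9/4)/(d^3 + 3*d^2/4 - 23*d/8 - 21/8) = 2*(4*d^2 - 9*d - 9)/(8*d^2 - 2*d - 21)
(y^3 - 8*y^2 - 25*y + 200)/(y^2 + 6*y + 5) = (y^2 - 13*y + 40)/(y + 1)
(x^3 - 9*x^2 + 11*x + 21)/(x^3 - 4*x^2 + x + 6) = (x - 7)/(x - 2)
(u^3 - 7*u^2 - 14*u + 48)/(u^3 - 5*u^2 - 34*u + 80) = (u + 3)/(u + 5)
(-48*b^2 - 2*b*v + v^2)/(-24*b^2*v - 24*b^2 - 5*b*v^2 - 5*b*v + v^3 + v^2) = (6*b + v)/(3*b*v + 3*b + v^2 + v)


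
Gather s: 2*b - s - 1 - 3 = 2*b - s - 4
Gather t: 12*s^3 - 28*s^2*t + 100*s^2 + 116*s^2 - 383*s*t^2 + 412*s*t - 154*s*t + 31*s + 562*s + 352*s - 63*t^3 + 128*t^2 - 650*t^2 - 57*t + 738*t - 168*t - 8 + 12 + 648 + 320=12*s^3 + 216*s^2 + 945*s - 63*t^3 + t^2*(-383*s - 522) + t*(-28*s^2 + 258*s + 513) + 972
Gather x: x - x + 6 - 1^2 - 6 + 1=0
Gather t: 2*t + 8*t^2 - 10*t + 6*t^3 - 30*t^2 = 6*t^3 - 22*t^2 - 8*t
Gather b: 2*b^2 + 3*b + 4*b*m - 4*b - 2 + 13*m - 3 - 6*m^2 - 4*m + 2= 2*b^2 + b*(4*m - 1) - 6*m^2 + 9*m - 3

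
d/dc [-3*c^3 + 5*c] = 5 - 9*c^2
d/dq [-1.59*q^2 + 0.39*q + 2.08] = 0.39 - 3.18*q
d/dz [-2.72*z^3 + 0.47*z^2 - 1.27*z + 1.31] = -8.16*z^2 + 0.94*z - 1.27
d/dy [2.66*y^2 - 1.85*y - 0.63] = 5.32*y - 1.85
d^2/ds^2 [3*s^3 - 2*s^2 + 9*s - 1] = 18*s - 4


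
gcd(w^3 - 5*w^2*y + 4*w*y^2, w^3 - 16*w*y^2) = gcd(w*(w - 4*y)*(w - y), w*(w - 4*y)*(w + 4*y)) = -w^2 + 4*w*y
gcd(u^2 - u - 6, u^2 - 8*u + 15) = u - 3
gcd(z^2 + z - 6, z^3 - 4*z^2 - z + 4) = 1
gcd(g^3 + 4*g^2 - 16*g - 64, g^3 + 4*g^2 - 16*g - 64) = g^3 + 4*g^2 - 16*g - 64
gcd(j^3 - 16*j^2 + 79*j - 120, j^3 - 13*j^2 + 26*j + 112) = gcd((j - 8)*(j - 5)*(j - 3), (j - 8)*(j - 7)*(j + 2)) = j - 8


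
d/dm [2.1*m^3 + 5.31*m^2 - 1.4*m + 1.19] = 6.3*m^2 + 10.62*m - 1.4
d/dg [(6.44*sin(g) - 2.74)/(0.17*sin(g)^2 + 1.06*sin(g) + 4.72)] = (-1.0948*sin(g)^2 + 0.9316*sin(g) + 33.3012)*cos(g)/(0.0289*sin(g)^4 + 0.3604*sin(g)^3 + 2.7284*sin(g)^2 + 10.0064*sin(g) + 22.2784)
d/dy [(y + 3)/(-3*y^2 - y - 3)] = (-3*y^2 - y + (y + 3)*(6*y + 1) - 3)/(3*y^2 + y + 3)^2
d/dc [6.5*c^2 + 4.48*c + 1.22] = 13.0*c + 4.48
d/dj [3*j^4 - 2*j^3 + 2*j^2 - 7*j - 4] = 12*j^3 - 6*j^2 + 4*j - 7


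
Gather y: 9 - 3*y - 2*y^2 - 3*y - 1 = -2*y^2 - 6*y + 8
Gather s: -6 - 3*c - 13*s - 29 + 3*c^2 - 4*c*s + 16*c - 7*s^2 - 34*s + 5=3*c^2 + 13*c - 7*s^2 + s*(-4*c - 47) - 30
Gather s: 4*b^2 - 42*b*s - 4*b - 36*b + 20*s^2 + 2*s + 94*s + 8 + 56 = 4*b^2 - 40*b + 20*s^2 + s*(96 - 42*b) + 64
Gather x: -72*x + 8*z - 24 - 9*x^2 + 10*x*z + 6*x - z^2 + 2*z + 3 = -9*x^2 + x*(10*z - 66) - z^2 + 10*z - 21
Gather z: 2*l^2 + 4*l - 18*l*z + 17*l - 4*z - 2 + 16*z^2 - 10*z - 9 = 2*l^2 + 21*l + 16*z^2 + z*(-18*l - 14) - 11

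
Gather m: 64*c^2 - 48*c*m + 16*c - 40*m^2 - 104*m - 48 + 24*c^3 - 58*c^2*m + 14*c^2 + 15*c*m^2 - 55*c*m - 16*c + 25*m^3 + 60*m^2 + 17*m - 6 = 24*c^3 + 78*c^2 + 25*m^3 + m^2*(15*c + 20) + m*(-58*c^2 - 103*c - 87) - 54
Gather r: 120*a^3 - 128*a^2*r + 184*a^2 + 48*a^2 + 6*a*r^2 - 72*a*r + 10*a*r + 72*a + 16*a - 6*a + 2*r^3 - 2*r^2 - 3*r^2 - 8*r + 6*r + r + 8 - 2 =120*a^3 + 232*a^2 + 82*a + 2*r^3 + r^2*(6*a - 5) + r*(-128*a^2 - 62*a - 1) + 6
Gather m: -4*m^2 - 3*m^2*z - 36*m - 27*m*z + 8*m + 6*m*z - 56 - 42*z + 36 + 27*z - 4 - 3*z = m^2*(-3*z - 4) + m*(-21*z - 28) - 18*z - 24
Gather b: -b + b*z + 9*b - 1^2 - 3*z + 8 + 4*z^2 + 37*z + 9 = b*(z + 8) + 4*z^2 + 34*z + 16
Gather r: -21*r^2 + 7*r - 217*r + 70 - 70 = -21*r^2 - 210*r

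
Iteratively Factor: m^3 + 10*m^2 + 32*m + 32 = (m + 2)*(m^2 + 8*m + 16) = (m + 2)*(m + 4)*(m + 4)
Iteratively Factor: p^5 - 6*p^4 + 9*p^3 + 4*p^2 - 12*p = (p - 2)*(p^4 - 4*p^3 + p^2 + 6*p) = p*(p - 2)*(p^3 - 4*p^2 + p + 6) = p*(p - 3)*(p - 2)*(p^2 - p - 2) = p*(p - 3)*(p - 2)^2*(p + 1)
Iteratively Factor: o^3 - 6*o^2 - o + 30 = (o - 3)*(o^2 - 3*o - 10) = (o - 3)*(o + 2)*(o - 5)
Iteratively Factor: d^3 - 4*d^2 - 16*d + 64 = (d + 4)*(d^2 - 8*d + 16) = (d - 4)*(d + 4)*(d - 4)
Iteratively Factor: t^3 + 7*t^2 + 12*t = (t + 4)*(t^2 + 3*t) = t*(t + 4)*(t + 3)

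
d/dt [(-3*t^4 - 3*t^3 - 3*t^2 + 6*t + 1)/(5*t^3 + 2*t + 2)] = (-15*t^6 - 3*t^4 - 96*t^3 - 39*t^2 - 12*t + 10)/(25*t^6 + 20*t^4 + 20*t^3 + 4*t^2 + 8*t + 4)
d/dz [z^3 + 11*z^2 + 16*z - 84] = 3*z^2 + 22*z + 16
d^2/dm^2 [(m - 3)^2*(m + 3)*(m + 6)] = 12*m^2 + 18*m - 54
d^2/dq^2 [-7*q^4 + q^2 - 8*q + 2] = 2 - 84*q^2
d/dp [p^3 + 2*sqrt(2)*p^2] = p*(3*p + 4*sqrt(2))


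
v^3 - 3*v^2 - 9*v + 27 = (v - 3)^2*(v + 3)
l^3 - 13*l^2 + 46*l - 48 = (l - 8)*(l - 3)*(l - 2)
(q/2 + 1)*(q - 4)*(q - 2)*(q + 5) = q^4/2 + q^3/2 - 12*q^2 - 2*q + 40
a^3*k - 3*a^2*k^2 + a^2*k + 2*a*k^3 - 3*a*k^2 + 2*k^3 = (a - 2*k)*(a - k)*(a*k + k)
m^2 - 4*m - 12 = (m - 6)*(m + 2)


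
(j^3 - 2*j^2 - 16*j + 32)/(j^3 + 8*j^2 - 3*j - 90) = (j^3 - 2*j^2 - 16*j + 32)/(j^3 + 8*j^2 - 3*j - 90)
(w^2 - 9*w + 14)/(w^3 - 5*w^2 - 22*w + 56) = 1/(w + 4)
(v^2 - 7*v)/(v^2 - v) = (v - 7)/(v - 1)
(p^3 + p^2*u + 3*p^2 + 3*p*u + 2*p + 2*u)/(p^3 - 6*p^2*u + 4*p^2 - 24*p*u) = (p^3 + p^2*u + 3*p^2 + 3*p*u + 2*p + 2*u)/(p*(p^2 - 6*p*u + 4*p - 24*u))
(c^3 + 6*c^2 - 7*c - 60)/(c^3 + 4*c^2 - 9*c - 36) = (c + 5)/(c + 3)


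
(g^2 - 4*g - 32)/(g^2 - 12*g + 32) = (g + 4)/(g - 4)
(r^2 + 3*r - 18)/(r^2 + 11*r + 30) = (r - 3)/(r + 5)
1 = 1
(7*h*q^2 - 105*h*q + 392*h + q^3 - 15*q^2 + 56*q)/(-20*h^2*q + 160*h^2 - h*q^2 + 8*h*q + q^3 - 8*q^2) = (7*h*q - 49*h + q^2 - 7*q)/(-20*h^2 - h*q + q^2)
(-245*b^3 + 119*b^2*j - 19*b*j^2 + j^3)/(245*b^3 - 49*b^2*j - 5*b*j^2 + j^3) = (-7*b + j)/(7*b + j)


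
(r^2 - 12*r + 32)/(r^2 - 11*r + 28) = (r - 8)/(r - 7)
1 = 1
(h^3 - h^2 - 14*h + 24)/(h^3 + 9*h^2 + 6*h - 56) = (h - 3)/(h + 7)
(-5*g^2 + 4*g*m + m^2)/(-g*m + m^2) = (5*g + m)/m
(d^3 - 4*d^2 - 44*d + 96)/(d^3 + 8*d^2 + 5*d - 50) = (d^2 - 2*d - 48)/(d^2 + 10*d + 25)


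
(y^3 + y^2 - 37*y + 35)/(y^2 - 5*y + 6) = (y^3 + y^2 - 37*y + 35)/(y^2 - 5*y + 6)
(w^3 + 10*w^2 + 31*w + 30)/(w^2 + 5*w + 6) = w + 5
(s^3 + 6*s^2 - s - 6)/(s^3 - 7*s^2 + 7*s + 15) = (s^2 + 5*s - 6)/(s^2 - 8*s + 15)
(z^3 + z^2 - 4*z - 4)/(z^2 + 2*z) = z - 1 - 2/z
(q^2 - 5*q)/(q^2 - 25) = q/(q + 5)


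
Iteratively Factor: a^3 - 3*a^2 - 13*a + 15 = (a - 5)*(a^2 + 2*a - 3) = (a - 5)*(a - 1)*(a + 3)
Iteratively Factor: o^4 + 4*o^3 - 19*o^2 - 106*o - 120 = (o - 5)*(o^3 + 9*o^2 + 26*o + 24) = (o - 5)*(o + 4)*(o^2 + 5*o + 6) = (o - 5)*(o + 2)*(o + 4)*(o + 3)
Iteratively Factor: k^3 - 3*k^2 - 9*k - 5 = (k + 1)*(k^2 - 4*k - 5) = (k - 5)*(k + 1)*(k + 1)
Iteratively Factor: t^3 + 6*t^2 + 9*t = (t + 3)*(t^2 + 3*t) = (t + 3)^2*(t)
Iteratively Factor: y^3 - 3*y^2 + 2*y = (y - 1)*(y^2 - 2*y) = y*(y - 1)*(y - 2)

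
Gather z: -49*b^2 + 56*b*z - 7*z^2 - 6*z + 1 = -49*b^2 - 7*z^2 + z*(56*b - 6) + 1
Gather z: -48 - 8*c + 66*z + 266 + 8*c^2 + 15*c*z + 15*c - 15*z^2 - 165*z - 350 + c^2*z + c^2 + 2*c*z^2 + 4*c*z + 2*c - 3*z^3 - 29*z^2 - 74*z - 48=9*c^2 + 9*c - 3*z^3 + z^2*(2*c - 44) + z*(c^2 + 19*c - 173) - 180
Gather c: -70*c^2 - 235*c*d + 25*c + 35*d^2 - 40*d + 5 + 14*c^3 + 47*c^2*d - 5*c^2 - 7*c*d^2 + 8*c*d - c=14*c^3 + c^2*(47*d - 75) + c*(-7*d^2 - 227*d + 24) + 35*d^2 - 40*d + 5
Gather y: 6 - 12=-6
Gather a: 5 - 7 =-2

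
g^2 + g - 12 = (g - 3)*(g + 4)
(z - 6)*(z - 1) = z^2 - 7*z + 6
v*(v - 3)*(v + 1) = v^3 - 2*v^2 - 3*v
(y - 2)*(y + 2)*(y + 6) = y^3 + 6*y^2 - 4*y - 24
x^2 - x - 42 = (x - 7)*(x + 6)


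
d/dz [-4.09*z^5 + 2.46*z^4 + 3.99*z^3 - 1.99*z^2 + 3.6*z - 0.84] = -20.45*z^4 + 9.84*z^3 + 11.97*z^2 - 3.98*z + 3.6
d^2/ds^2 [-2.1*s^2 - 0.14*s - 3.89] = -4.20000000000000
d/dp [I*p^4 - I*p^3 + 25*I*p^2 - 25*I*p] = I*(4*p^3 - 3*p^2 + 50*p - 25)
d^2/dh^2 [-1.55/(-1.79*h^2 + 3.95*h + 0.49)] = (9.93271*h^2 - 21.91855*h - 1.55*(3.58*h - 3.95)*(7.16*h - 7.9) - 2.71901)/(-1.79*h^2 + 3.95*h + 0.49)^3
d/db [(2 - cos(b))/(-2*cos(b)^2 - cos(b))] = -(2*sin(b)^3/cos(b)^2 + 8*tan(b))/(2*cos(b) + 1)^2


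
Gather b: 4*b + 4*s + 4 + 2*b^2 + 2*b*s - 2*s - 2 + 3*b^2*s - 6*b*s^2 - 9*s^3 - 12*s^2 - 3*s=b^2*(3*s + 2) + b*(-6*s^2 + 2*s + 4) - 9*s^3 - 12*s^2 - s + 2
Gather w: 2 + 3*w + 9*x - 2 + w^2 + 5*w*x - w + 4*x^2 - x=w^2 + w*(5*x + 2) + 4*x^2 + 8*x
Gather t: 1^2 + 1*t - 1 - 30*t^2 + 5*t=-30*t^2 + 6*t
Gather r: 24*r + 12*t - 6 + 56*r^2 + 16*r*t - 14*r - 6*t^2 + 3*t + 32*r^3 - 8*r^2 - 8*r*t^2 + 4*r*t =32*r^3 + 48*r^2 + r*(-8*t^2 + 20*t + 10) - 6*t^2 + 15*t - 6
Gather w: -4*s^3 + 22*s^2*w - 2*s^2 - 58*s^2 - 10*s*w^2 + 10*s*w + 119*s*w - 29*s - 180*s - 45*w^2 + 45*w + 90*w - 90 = -4*s^3 - 60*s^2 - 209*s + w^2*(-10*s - 45) + w*(22*s^2 + 129*s + 135) - 90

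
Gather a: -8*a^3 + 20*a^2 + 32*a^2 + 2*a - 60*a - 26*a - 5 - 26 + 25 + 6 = -8*a^3 + 52*a^2 - 84*a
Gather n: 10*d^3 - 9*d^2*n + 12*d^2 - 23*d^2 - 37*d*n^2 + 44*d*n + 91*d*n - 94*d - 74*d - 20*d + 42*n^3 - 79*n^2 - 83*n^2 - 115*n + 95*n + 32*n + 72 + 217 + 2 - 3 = 10*d^3 - 11*d^2 - 188*d + 42*n^3 + n^2*(-37*d - 162) + n*(-9*d^2 + 135*d + 12) + 288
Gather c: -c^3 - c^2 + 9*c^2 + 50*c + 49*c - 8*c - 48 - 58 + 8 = -c^3 + 8*c^2 + 91*c - 98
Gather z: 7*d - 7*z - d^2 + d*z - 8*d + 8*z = -d^2 - d + z*(d + 1)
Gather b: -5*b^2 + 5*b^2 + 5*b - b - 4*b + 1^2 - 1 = 0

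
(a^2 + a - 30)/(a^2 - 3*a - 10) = (a + 6)/(a + 2)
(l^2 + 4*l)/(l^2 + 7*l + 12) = l/(l + 3)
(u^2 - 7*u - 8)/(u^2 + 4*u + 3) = (u - 8)/(u + 3)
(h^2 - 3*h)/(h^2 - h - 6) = h/(h + 2)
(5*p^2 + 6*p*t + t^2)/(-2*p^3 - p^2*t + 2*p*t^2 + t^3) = (-5*p - t)/(2*p^2 - p*t - t^2)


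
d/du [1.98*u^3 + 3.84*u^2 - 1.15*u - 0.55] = 5.94*u^2 + 7.68*u - 1.15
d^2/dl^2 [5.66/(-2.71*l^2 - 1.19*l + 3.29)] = (83.135212*l^2 + 36.505868*l - 5.66*(5.42*l + 1.19)*(10.84*l + 2.38) - 100.927988)/(2.71*l^2 + 1.19*l - 3.29)^3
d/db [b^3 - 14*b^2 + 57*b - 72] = 3*b^2 - 28*b + 57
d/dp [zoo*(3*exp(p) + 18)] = zoo*exp(p)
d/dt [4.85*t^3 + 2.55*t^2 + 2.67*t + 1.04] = 14.55*t^2 + 5.1*t + 2.67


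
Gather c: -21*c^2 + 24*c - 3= -21*c^2 + 24*c - 3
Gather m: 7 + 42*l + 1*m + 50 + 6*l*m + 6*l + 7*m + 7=48*l + m*(6*l + 8) + 64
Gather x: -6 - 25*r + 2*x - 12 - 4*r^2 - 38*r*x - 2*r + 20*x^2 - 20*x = -4*r^2 - 27*r + 20*x^2 + x*(-38*r - 18) - 18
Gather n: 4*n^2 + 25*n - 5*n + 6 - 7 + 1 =4*n^2 + 20*n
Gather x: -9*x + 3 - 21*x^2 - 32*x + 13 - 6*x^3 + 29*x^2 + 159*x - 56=-6*x^3 + 8*x^2 + 118*x - 40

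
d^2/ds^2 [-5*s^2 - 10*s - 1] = -10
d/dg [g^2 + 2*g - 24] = 2*g + 2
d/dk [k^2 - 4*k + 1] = 2*k - 4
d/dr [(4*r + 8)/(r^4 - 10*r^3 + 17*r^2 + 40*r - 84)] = 4*(-3*r^2 + 24*r - 41)/(r^6 - 24*r^5 + 226*r^4 - 1068*r^3 + 2689*r^2 - 3444*r + 1764)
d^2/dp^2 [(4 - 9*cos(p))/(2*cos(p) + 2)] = 13*(sin(p)^2 + cos(p) + 1)/(2*(cos(p) + 1)^3)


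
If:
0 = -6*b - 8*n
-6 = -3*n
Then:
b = -8/3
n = 2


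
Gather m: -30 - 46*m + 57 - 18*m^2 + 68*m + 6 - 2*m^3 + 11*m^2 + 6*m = -2*m^3 - 7*m^2 + 28*m + 33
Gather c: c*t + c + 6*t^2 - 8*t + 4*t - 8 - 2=c*(t + 1) + 6*t^2 - 4*t - 10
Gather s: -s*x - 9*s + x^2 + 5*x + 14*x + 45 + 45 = s*(-x - 9) + x^2 + 19*x + 90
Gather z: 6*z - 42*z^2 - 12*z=-42*z^2 - 6*z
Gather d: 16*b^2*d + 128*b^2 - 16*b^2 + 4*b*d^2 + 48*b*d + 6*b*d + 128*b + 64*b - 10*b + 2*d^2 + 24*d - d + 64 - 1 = 112*b^2 + 182*b + d^2*(4*b + 2) + d*(16*b^2 + 54*b + 23) + 63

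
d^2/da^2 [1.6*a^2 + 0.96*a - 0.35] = 3.20000000000000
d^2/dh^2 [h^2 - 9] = 2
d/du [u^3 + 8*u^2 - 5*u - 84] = 3*u^2 + 16*u - 5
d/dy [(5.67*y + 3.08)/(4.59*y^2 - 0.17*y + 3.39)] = (-26.0253*y^2 - 28.2744*y + 19.7449)/(21.0681*y^4 - 1.5606*y^3 + 31.1491*y^2 - 1.1526*y + 11.4921)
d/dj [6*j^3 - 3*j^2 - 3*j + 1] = 18*j^2 - 6*j - 3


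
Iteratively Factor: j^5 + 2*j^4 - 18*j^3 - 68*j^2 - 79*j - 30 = (j + 1)*(j^4 + j^3 - 19*j^2 - 49*j - 30) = (j - 5)*(j + 1)*(j^3 + 6*j^2 + 11*j + 6) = (j - 5)*(j + 1)*(j + 2)*(j^2 + 4*j + 3) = (j - 5)*(j + 1)*(j + 2)*(j + 3)*(j + 1)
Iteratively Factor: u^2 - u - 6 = (u - 3)*(u + 2)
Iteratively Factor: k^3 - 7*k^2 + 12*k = (k)*(k^2 - 7*k + 12) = k*(k - 3)*(k - 4)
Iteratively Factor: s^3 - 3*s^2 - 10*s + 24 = (s - 2)*(s^2 - s - 12) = (s - 2)*(s + 3)*(s - 4)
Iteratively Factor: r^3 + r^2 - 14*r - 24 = (r + 3)*(r^2 - 2*r - 8) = (r + 2)*(r + 3)*(r - 4)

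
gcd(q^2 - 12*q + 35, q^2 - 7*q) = q - 7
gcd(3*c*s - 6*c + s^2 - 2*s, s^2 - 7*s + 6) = 1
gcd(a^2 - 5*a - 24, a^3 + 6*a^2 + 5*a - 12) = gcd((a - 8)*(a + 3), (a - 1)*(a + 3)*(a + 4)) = a + 3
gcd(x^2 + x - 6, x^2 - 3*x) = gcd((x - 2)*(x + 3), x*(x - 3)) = 1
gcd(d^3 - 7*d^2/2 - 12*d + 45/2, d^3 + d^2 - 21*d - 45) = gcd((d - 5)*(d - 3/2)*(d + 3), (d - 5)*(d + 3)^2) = d^2 - 2*d - 15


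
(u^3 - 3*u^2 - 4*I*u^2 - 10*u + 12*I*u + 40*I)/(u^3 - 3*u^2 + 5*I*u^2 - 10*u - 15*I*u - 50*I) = (u - 4*I)/(u + 5*I)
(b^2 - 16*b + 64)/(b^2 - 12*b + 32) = (b - 8)/(b - 4)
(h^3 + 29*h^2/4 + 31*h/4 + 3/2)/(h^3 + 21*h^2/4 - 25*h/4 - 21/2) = (4*h + 1)/(4*h - 7)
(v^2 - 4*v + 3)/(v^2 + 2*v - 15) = (v - 1)/(v + 5)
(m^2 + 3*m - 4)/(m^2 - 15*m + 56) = (m^2 + 3*m - 4)/(m^2 - 15*m + 56)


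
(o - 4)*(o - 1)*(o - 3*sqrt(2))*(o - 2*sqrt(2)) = o^4 - 5*sqrt(2)*o^3 - 5*o^3 + 16*o^2 + 25*sqrt(2)*o^2 - 60*o - 20*sqrt(2)*o + 48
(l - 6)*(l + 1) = l^2 - 5*l - 6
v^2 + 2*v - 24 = (v - 4)*(v + 6)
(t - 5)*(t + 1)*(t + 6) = t^3 + 2*t^2 - 29*t - 30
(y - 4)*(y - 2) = y^2 - 6*y + 8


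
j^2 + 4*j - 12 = (j - 2)*(j + 6)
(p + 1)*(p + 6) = p^2 + 7*p + 6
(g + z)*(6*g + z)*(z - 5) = 6*g^2*z - 30*g^2 + 7*g*z^2 - 35*g*z + z^3 - 5*z^2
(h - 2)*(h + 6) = h^2 + 4*h - 12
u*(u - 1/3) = u^2 - u/3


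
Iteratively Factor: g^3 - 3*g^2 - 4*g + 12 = (g - 2)*(g^2 - g - 6) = (g - 3)*(g - 2)*(g + 2)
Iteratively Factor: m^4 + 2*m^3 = (m + 2)*(m^3) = m*(m + 2)*(m^2) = m^2*(m + 2)*(m)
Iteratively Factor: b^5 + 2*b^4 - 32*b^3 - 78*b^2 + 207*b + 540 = (b - 3)*(b^4 + 5*b^3 - 17*b^2 - 129*b - 180) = (b - 5)*(b - 3)*(b^3 + 10*b^2 + 33*b + 36) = (b - 5)*(b - 3)*(b + 3)*(b^2 + 7*b + 12) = (b - 5)*(b - 3)*(b + 3)^2*(b + 4)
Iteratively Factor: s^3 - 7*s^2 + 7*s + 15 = (s + 1)*(s^2 - 8*s + 15) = (s - 3)*(s + 1)*(s - 5)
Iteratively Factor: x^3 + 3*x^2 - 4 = (x - 1)*(x^2 + 4*x + 4) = (x - 1)*(x + 2)*(x + 2)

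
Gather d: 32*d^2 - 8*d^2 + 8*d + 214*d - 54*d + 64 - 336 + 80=24*d^2 + 168*d - 192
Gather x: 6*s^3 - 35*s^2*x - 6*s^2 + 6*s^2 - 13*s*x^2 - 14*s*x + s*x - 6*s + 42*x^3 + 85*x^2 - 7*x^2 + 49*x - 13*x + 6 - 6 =6*s^3 - 6*s + 42*x^3 + x^2*(78 - 13*s) + x*(-35*s^2 - 13*s + 36)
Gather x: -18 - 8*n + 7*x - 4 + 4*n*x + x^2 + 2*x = -8*n + x^2 + x*(4*n + 9) - 22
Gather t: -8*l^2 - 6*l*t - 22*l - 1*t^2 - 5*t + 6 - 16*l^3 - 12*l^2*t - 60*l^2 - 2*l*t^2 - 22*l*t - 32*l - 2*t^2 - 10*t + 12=-16*l^3 - 68*l^2 - 54*l + t^2*(-2*l - 3) + t*(-12*l^2 - 28*l - 15) + 18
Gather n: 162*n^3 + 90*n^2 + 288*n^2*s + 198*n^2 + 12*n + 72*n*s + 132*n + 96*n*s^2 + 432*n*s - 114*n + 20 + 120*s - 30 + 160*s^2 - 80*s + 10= 162*n^3 + n^2*(288*s + 288) + n*(96*s^2 + 504*s + 30) + 160*s^2 + 40*s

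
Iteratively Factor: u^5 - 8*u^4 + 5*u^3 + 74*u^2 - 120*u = (u)*(u^4 - 8*u^3 + 5*u^2 + 74*u - 120) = u*(u - 4)*(u^3 - 4*u^2 - 11*u + 30) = u*(u - 4)*(u - 2)*(u^2 - 2*u - 15) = u*(u - 4)*(u - 2)*(u + 3)*(u - 5)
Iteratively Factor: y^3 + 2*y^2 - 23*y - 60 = (y + 3)*(y^2 - y - 20) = (y - 5)*(y + 3)*(y + 4)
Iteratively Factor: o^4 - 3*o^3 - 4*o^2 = (o)*(o^3 - 3*o^2 - 4*o) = o*(o - 4)*(o^2 + o) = o^2*(o - 4)*(o + 1)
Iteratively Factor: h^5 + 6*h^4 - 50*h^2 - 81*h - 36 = (h + 3)*(h^4 + 3*h^3 - 9*h^2 - 23*h - 12) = (h + 1)*(h + 3)*(h^3 + 2*h^2 - 11*h - 12) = (h + 1)*(h + 3)*(h + 4)*(h^2 - 2*h - 3) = (h + 1)^2*(h + 3)*(h + 4)*(h - 3)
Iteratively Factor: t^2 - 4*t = (t)*(t - 4)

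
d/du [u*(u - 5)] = 2*u - 5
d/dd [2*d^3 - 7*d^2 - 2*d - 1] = 6*d^2 - 14*d - 2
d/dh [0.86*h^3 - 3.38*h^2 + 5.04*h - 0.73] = 2.58*h^2 - 6.76*h + 5.04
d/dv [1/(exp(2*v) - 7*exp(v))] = (7 - 2*exp(v))*exp(-v)/(exp(v) - 7)^2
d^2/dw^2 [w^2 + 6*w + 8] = 2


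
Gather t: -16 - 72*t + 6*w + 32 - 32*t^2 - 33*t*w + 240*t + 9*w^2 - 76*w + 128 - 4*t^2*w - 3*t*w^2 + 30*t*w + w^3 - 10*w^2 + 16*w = t^2*(-4*w - 32) + t*(-3*w^2 - 3*w + 168) + w^3 - w^2 - 54*w + 144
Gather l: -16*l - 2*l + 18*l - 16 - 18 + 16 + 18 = 0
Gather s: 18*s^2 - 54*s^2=-36*s^2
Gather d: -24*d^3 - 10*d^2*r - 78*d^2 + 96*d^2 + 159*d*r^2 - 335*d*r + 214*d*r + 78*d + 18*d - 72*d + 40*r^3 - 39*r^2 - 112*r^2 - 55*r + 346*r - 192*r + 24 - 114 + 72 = -24*d^3 + d^2*(18 - 10*r) + d*(159*r^2 - 121*r + 24) + 40*r^3 - 151*r^2 + 99*r - 18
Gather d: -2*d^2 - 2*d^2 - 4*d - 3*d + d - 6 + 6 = -4*d^2 - 6*d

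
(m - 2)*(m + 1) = m^2 - m - 2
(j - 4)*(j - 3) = j^2 - 7*j + 12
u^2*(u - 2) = u^3 - 2*u^2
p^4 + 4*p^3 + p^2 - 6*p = p*(p - 1)*(p + 2)*(p + 3)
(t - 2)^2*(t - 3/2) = t^3 - 11*t^2/2 + 10*t - 6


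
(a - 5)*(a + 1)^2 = a^3 - 3*a^2 - 9*a - 5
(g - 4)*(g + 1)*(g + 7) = g^3 + 4*g^2 - 25*g - 28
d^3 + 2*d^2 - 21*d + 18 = (d - 3)*(d - 1)*(d + 6)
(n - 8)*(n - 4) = n^2 - 12*n + 32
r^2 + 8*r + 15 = (r + 3)*(r + 5)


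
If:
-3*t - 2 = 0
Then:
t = -2/3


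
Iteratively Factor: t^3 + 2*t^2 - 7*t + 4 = (t - 1)*(t^2 + 3*t - 4) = (t - 1)*(t + 4)*(t - 1)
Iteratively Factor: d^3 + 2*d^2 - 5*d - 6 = (d + 1)*(d^2 + d - 6) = (d + 1)*(d + 3)*(d - 2)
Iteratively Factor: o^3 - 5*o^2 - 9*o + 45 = (o - 3)*(o^2 - 2*o - 15) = (o - 5)*(o - 3)*(o + 3)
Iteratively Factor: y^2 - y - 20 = (y + 4)*(y - 5)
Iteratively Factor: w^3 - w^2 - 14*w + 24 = (w + 4)*(w^2 - 5*w + 6) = (w - 2)*(w + 4)*(w - 3)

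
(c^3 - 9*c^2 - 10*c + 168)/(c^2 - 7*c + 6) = (c^2 - 3*c - 28)/(c - 1)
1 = 1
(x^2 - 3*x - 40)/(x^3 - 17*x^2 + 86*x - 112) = (x + 5)/(x^2 - 9*x + 14)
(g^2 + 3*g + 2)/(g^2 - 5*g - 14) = (g + 1)/(g - 7)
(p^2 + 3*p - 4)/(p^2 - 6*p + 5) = (p + 4)/(p - 5)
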